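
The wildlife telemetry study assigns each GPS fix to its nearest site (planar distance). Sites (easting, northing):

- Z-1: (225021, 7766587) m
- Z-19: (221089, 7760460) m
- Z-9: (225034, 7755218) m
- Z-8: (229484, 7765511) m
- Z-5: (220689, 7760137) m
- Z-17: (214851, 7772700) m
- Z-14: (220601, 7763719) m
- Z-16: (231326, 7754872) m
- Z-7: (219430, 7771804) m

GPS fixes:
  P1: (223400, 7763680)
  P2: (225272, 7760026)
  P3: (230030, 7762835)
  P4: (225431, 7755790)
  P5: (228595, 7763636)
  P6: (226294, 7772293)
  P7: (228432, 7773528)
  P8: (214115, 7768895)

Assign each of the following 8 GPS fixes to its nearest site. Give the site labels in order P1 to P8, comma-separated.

Z-14, Z-19, Z-8, Z-9, Z-8, Z-1, Z-1, Z-17

P1 → Z-14 (d²=7835922.00)
P2 → Z-19 (d²=17685845.00)
P3 → Z-8 (d²=7459092.00)
P4 → Z-9 (d²=484793.00)
P5 → Z-8 (d²=4305946.00)
P6 → Z-1 (d²=34178965.00)
P7 → Z-1 (d²=59812402.00)
P8 → Z-17 (d²=15019721.00)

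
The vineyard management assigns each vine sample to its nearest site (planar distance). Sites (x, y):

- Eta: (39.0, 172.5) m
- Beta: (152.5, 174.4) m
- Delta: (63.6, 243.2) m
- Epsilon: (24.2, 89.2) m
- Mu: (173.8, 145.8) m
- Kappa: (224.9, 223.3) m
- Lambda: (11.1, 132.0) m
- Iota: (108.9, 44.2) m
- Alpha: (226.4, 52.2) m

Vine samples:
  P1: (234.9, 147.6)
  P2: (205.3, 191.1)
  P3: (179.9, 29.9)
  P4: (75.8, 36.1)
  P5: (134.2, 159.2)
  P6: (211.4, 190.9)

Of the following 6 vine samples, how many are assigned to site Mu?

P1 → Mu
P2 → Kappa
P3 → Alpha
P4 → Iota
P5 → Beta
P6 → Kappa
1 of the 6 goes to Mu.

1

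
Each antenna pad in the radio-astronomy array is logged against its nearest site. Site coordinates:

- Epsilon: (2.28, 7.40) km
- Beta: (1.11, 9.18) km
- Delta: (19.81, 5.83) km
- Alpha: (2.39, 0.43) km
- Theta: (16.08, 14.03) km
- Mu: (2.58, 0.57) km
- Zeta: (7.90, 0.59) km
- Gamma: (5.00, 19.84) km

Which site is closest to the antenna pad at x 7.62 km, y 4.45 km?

Squared distances to each site:
Epsilon: 37.218; Beta: 64.753; Delta: 150.500; Alpha: 43.513; Theta: 163.348; Mu: 40.456; Zeta: 14.978; Gamma: 243.716.
Minimum at Zeta.

Zeta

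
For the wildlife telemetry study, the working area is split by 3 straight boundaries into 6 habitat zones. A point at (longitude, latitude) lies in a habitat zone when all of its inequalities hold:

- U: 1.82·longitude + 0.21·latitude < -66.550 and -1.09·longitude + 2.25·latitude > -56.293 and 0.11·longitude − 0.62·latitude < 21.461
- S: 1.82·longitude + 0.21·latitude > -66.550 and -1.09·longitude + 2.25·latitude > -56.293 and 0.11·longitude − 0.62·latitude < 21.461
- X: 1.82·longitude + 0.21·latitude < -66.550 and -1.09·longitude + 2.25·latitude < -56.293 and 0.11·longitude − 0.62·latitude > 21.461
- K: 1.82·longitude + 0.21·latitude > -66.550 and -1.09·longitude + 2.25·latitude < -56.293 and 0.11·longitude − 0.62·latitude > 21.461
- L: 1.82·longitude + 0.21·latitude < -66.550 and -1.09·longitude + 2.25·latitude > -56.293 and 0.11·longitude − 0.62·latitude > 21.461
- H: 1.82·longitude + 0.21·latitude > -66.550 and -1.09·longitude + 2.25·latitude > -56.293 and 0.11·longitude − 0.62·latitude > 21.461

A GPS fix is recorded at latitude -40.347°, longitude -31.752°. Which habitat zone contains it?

1.82·-31.752 + 0.21·-40.347 = -66.262, which is > -66.550
-1.09·-31.752 + 2.25·-40.347 = -56.171, which is > -56.293
0.11·-31.752 − 0.62·-40.347 = 21.522, which is > 21.461
This sign pattern matches H.

H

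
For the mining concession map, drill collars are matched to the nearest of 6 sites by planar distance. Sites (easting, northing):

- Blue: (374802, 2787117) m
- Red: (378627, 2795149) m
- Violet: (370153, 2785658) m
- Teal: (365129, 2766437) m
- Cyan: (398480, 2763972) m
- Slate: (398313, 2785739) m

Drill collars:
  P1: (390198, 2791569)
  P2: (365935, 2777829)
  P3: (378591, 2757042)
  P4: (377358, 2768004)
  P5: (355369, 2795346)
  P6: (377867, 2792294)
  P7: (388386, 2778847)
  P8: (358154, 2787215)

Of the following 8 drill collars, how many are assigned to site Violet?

P1 → Slate
P2 → Violet
P3 → Teal
P4 → Teal
P5 → Violet
P6 → Red
P7 → Slate
P8 → Violet
3 of the 8 go to Violet.

3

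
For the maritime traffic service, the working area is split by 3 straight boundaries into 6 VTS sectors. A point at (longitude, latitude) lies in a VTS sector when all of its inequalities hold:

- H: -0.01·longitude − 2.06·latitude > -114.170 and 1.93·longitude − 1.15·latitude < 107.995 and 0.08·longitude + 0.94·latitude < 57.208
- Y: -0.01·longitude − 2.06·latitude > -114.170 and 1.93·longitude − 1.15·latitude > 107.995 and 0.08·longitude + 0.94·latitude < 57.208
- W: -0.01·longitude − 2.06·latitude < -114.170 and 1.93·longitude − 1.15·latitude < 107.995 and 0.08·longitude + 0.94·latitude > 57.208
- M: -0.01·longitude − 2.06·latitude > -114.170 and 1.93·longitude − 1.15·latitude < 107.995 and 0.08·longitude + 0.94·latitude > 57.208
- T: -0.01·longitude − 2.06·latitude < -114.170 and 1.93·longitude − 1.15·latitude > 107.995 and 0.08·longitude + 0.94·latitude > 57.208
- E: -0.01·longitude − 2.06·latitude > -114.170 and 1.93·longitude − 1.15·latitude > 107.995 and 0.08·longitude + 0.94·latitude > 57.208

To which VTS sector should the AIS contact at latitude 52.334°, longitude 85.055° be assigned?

-0.01·85.055 − 2.06·52.334 = -108.659, which is > -114.170
1.93·85.055 − 1.15·52.334 = 103.972, which is < 107.995
0.08·85.055 + 0.94·52.334 = 55.998, which is < 57.208
This sign pattern matches H.

H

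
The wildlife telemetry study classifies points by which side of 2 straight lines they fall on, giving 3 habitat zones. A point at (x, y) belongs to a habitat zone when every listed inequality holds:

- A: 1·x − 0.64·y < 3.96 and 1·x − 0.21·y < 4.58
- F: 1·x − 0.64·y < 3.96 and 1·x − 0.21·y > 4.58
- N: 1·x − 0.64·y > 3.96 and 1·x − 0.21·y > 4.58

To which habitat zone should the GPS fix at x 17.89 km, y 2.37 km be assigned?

1·17.89 − 0.64·2.37 = 16.373, which is > 3.96
1·17.89 − 0.21·2.37 = 17.392, which is > 4.58
This sign pattern matches N.

N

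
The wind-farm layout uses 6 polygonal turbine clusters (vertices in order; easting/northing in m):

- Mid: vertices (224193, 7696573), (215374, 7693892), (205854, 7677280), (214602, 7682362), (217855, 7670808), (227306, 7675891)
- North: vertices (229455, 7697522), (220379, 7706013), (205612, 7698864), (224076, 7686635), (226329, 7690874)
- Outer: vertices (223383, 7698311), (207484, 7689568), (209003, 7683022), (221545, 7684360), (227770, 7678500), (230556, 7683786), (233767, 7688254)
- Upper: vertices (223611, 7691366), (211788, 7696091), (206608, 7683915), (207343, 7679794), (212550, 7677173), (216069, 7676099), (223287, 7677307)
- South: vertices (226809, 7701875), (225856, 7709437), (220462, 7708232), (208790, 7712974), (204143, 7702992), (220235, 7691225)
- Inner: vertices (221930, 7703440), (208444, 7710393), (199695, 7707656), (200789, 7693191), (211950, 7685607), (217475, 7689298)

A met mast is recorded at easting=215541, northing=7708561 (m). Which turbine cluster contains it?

Cast a ray rightward from (215541, 7708561). For each polygon, the edges (by vertex number in listed order) whose endpoints lie on opposite sides of northing = 7708561, where each meets that height, and whether that is right or left of the point:
Mid: no edge straddles that height → 0 crossings.
North: no edge straddles that height → 0 crossings.
Outer: no edge straddles that height → 0 crossings.
Upper: no edge straddles that height → 0 crossings.
South: 1–2 at easting≈225966.4 (right), 2–3 at easting≈221934.7 (right), 3–4 at easting≈219652.2 (right), 4–5 at easting≈206735.6 (left) → 3 crossings.
Inner: 1–2 at easting≈211997.3 (left), 2–3 at easting≈202587.9 (left) → 0 crossings.
Only South has an odd count, so the point is inside South.

South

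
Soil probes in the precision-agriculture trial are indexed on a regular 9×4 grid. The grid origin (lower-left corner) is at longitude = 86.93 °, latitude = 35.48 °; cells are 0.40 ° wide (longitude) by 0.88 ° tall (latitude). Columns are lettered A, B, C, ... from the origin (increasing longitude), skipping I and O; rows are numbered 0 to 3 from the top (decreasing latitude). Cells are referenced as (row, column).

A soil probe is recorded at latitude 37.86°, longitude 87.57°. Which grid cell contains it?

Column index: ⌊(87.57 − 86.93) / 0.40⌋ = ⌊1.600⌋ = 1 → column B
Row offset from origin: ⌊(37.86 − 35.48) / 0.88⌋ = ⌊2.705⌋ = 2 → row 1 (counted from top)

(1, B)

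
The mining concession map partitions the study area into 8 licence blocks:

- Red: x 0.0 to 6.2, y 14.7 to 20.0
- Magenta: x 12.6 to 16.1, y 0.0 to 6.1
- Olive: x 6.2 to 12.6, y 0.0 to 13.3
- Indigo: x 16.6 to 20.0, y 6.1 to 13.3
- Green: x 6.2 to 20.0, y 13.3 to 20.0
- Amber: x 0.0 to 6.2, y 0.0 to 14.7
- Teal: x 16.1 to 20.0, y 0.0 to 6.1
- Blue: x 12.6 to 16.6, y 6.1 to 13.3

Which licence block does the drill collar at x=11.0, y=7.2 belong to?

The point has x = 11.0 and y = 7.2.
Only Olive satisfies 6.2 ≤ x ≤ 12.6 and 0.0 ≤ y ≤ 13.3.

Olive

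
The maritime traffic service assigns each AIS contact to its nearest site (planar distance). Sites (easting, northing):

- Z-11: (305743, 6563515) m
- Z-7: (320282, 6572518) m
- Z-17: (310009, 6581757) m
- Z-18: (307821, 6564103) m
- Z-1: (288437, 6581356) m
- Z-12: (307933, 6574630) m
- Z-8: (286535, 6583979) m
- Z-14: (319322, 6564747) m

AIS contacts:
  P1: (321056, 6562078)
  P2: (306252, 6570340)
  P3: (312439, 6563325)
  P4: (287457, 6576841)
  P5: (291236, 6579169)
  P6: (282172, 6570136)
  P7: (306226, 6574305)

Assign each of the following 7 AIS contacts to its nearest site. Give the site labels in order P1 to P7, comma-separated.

Z-14, Z-12, Z-18, Z-1, Z-1, Z-1, Z-12

P1 → Z-14 (d²=10130317.00)
P2 → Z-12 (d²=21229861.00)
P3 → Z-18 (d²=21931208.00)
P4 → Z-1 (d²=21345625.00)
P5 → Z-1 (d²=12617370.00)
P6 → Z-1 (d²=165138625.00)
P7 → Z-12 (d²=3019474.00)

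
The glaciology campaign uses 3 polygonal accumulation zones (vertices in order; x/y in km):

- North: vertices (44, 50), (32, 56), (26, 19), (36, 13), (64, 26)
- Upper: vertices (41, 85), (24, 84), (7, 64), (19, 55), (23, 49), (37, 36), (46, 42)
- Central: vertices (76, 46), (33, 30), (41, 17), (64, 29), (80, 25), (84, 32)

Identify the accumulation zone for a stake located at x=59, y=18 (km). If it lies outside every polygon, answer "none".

none

Cast a ray rightward from (59, 18). For each polygon, the edges (by vertex number in listed order) whose endpoints lie on opposite sides of y = 18, where each meets that height, and whether that is right or left of the point:
North: 3–4 at x≈27.7 (left), 4–5 at x≈46.8 (left) → 0 crossings.
Upper: no edge straddles that height → 0 crossings.
Central: 2–3 at x≈40.4 (left), 3–4 at x≈42.9 (left) → 0 crossings.
All counts are even, so the point lies outside every listed polygon.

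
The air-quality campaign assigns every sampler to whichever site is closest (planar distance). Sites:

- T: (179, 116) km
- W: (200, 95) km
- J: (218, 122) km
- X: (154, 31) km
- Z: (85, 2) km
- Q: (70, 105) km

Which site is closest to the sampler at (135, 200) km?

T

Squared distances to each site:
T: 8992.000; W: 15250.000; J: 12973.000; X: 28922.000; Z: 41704.000; Q: 13250.000.
Minimum at T.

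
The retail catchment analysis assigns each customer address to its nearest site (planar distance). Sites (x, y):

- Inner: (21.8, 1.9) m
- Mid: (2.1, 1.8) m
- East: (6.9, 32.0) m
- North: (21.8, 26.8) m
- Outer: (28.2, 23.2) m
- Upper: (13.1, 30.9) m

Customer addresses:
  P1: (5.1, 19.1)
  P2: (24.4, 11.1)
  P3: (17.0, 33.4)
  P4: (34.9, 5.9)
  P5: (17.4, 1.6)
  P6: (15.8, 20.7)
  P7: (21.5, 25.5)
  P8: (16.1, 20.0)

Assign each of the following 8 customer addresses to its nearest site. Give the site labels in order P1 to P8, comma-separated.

East, Inner, Upper, Inner, Inner, North, North, North

P1 → East (d²=169.65)
P2 → Inner (d²=91.40)
P3 → Upper (d²=21.46)
P4 → Inner (d²=187.61)
P5 → Inner (d²=19.45)
P6 → North (d²=73.21)
P7 → North (d²=1.78)
P8 → North (d²=78.73)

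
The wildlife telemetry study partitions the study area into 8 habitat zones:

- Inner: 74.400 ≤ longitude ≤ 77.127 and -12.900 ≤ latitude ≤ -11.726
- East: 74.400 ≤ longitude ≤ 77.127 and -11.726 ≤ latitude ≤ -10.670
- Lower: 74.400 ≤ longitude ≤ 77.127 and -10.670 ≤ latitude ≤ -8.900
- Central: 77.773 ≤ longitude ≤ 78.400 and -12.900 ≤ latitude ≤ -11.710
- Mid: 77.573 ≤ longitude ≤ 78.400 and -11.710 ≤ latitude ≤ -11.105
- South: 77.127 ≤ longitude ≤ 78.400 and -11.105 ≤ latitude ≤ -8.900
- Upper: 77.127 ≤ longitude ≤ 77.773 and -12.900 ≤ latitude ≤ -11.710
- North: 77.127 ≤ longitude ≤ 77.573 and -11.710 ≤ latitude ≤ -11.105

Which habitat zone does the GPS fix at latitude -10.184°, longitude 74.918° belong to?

The point has longitude = 74.918 and latitude = -10.184.
Only Lower satisfies 74.400 ≤ longitude ≤ 77.127 and -10.670 ≤ latitude ≤ -8.900.

Lower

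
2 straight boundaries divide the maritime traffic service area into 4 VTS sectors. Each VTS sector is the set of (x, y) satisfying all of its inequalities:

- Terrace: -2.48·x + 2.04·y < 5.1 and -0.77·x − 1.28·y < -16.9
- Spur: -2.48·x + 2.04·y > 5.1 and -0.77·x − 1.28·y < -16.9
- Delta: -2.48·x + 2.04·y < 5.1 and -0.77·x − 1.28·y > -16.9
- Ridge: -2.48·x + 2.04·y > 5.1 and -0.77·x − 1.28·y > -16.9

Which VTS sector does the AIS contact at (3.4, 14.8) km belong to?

-2.48·3.4 + 2.04·14.8 = 21.760, which is > 5.1
-0.77·3.4 − 1.28·14.8 = -21.562, which is < -16.9
This sign pattern matches Spur.

Spur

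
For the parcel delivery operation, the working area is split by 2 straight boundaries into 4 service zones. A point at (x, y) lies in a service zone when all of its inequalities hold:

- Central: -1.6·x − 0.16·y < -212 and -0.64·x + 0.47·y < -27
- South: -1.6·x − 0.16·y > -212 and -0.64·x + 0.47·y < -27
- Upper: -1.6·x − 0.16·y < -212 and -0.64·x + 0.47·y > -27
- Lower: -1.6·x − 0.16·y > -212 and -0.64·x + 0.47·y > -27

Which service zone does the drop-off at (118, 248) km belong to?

Upper

-1.6·118 − 0.16·248 = -228.480, which is < -212
-0.64·118 + 0.47·248 = 41.040, which is > -27
This sign pattern matches Upper.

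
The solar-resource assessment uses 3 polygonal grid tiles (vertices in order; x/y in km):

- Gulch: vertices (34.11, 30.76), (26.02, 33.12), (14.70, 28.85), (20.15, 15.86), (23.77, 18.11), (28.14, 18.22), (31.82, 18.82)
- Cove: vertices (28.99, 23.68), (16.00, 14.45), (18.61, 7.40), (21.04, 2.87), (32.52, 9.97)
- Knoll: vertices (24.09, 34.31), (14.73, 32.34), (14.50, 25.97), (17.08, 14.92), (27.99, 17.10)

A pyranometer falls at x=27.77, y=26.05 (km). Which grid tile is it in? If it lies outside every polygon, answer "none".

Gulch

Cast a ray rightward from (27.77, 26.05). For each polygon, the edges (by vertex number in listed order) whose endpoints lie on opposite sides of y = 26.05, where each meets that height, and whether that is right or left of the point:
Gulch: 3–4 at x≈15.875 (left), 7–1 at x≈33.207 (right) → 1 crossing.
Cove: no edge straddles that height → 0 crossings.
Knoll: 2–3 at x≈14.503 (left), 5–1 at x≈25.962 (left) → 0 crossings.
Only Gulch has an odd count, so the point is inside Gulch.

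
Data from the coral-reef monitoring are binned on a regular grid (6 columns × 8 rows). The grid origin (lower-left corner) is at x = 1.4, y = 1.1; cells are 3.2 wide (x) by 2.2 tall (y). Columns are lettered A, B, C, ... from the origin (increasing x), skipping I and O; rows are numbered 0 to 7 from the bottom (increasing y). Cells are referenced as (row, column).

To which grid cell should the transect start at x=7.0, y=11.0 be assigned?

(4, B)

Column index: ⌊(7.0 − 1.4) / 3.2⌋ = ⌊1.750⌋ = 1 → column B
Row offset from origin: ⌊(11.0 − 1.1) / 2.2⌋ = ⌊4.500⌋ = 4 → row 4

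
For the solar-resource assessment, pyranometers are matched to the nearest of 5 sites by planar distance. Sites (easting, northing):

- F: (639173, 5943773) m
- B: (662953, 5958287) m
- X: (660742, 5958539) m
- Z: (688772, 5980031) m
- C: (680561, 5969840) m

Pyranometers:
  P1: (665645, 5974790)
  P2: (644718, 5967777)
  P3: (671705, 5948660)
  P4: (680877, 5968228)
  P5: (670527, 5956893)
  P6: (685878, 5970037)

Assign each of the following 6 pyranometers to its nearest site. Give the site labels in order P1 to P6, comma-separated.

P1 → C (d²=246989556.00)
P2 → X (d²=342109220.00)
P3 → B (d²=169276633.00)
P4 → C (d²=2698400.00)
P5 → B (d²=59308712.00)
P6 → C (d²=28309298.00)

C, X, B, C, B, C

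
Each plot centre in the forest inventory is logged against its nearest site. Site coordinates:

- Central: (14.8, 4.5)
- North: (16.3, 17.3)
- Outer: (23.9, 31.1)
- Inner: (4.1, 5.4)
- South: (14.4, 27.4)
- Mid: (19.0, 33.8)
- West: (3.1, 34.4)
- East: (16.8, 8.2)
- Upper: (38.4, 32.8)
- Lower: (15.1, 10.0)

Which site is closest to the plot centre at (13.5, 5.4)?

Central

Squared distances to each site:
Central: 2.500; North: 149.450; Outer: 768.650; Inner: 88.360; South: 484.810; Mid: 836.810; West: 949.160; East: 18.730; Upper: 1370.770; Lower: 23.720.
Minimum at Central.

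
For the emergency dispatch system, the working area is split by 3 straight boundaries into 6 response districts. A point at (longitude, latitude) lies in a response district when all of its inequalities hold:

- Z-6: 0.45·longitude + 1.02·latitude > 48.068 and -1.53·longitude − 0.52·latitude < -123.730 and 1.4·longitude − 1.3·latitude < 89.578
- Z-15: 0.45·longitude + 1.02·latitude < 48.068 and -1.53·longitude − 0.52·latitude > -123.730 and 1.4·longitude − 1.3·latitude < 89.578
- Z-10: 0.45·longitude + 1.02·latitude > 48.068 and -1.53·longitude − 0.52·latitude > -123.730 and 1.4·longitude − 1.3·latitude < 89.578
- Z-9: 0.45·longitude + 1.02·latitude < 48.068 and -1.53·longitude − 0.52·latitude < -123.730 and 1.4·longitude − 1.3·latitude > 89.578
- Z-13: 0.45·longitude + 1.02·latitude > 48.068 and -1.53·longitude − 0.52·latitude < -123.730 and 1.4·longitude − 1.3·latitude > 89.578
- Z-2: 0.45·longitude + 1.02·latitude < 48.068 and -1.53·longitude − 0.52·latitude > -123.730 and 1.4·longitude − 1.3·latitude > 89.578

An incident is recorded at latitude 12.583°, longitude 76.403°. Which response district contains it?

0.45·76.403 + 1.02·12.583 = 47.216, which is < 48.068
-1.53·76.403 − 0.52·12.583 = -123.440, which is > -123.730
1.4·76.403 − 1.3·12.583 = 90.606, which is > 89.578
This sign pattern matches Z-2.

Z-2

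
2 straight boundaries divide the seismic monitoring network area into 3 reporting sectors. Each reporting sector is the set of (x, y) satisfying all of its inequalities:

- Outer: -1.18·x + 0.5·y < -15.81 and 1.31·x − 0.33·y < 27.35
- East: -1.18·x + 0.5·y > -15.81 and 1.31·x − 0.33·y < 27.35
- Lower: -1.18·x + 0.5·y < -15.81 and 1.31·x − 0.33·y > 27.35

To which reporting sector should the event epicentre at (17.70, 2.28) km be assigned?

Outer

-1.18·17.70 + 0.5·2.28 = -19.746, which is < -15.81
1.31·17.70 − 0.33·2.28 = 22.435, which is < 27.35
This sign pattern matches Outer.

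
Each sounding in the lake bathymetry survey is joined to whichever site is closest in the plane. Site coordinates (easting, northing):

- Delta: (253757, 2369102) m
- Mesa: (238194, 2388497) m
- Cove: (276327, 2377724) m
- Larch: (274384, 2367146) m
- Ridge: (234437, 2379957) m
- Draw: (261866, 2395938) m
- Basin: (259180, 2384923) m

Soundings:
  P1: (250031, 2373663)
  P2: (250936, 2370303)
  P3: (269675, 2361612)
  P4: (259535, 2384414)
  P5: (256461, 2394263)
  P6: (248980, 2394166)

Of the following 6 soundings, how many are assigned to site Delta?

2

P1 → Delta
P2 → Delta
P3 → Larch
P4 → Basin
P5 → Draw
P6 → Mesa
2 of the 6 go to Delta.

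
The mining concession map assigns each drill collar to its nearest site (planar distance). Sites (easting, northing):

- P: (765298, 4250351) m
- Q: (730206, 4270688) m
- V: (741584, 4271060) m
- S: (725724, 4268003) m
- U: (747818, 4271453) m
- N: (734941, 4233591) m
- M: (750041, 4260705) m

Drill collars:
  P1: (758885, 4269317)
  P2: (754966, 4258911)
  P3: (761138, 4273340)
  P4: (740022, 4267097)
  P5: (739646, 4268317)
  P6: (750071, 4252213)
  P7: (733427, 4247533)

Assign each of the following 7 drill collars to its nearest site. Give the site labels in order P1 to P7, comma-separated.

U, M, U, V, V, M, N

P1 → U (d²=127040985.00)
P2 → M (d²=27474061.00)
P3 → U (d²=180983169.00)
P4 → V (d²=18145213.00)
P5 → V (d²=11279893.00)
P6 → M (d²=72114964.00)
P7 → N (d²=196671560.00)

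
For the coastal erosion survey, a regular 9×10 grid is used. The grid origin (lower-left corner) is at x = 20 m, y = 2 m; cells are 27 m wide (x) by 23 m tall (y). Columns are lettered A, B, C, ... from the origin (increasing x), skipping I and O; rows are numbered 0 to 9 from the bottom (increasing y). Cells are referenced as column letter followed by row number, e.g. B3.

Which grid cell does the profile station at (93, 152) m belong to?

C6

Column index: ⌊(93 − 20) / 27⌋ = ⌊2.704⌋ = 2 → column C
Row offset from origin: ⌊(152 − 2) / 23⌋ = ⌊6.522⌋ = 6 → row 6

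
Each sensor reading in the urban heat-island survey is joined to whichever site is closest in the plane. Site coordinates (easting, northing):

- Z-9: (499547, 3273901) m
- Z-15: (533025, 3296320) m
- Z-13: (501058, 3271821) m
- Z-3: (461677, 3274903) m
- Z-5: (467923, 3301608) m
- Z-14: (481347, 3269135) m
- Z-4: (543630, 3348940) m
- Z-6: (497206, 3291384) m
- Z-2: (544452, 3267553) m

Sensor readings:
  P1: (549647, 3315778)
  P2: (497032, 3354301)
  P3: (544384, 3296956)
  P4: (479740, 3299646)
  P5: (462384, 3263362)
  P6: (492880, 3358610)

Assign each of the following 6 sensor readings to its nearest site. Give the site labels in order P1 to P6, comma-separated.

Z-15, Z-4, Z-15, Z-5, Z-3, Z-4

P1 → Z-15 (d²=654904648.00)
P2 → Z-4 (d²=2200113925.00)
P3 → Z-15 (d²=129431377.00)
P4 → Z-5 (d²=143490933.00)
P5 → Z-3 (d²=133694530.00)
P6 → Z-4 (d²=2669071400.00)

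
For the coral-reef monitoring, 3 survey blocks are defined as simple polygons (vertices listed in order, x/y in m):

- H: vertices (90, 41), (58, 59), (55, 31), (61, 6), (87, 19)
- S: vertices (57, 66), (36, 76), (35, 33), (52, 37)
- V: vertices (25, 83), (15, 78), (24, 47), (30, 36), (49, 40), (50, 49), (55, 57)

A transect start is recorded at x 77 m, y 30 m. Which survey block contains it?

Cast a ray rightward from (77, 30). For each polygon, the edges (by vertex number in listed order) whose endpoints lie on opposite sides of y = 30, where each meets that height, and whether that is right or left of the point:
H: 3–4 at x≈55.2 (left), 5–1 at x≈88.5 (right) → 1 crossing.
S: no edge straddles that height → 0 crossings.
V: no edge straddles that height → 0 crossings.
Only H has an odd count, so the point is inside H.

H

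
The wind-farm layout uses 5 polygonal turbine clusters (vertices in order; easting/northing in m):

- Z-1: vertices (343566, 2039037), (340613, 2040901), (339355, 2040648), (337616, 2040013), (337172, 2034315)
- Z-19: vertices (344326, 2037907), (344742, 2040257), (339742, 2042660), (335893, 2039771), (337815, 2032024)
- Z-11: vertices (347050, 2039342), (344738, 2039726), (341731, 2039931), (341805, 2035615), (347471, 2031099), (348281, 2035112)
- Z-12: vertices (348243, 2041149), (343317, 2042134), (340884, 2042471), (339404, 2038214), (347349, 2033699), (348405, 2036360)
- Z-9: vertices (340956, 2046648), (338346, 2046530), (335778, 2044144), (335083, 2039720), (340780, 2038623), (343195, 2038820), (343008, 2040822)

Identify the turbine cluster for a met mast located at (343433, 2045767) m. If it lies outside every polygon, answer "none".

Cast a ray rightward from (343433, 2045767). For each polygon, the edges (by vertex number in listed order) whose endpoints lie on opposite sides of northing = 2045767, where each meets that height, and whether that is right or left of the point:
Z-1: no edge straddles that height → 0 crossings.
Z-19: no edge straddles that height → 0 crossings.
Z-11: no edge straddles that height → 0 crossings.
Z-12: no edge straddles that height → 0 crossings.
Z-9: 2–3 at easting≈337524.8 (left), 7–1 at easting≈341266.3 (left) → 0 crossings.
All counts are even, so the point lies outside every listed polygon.

none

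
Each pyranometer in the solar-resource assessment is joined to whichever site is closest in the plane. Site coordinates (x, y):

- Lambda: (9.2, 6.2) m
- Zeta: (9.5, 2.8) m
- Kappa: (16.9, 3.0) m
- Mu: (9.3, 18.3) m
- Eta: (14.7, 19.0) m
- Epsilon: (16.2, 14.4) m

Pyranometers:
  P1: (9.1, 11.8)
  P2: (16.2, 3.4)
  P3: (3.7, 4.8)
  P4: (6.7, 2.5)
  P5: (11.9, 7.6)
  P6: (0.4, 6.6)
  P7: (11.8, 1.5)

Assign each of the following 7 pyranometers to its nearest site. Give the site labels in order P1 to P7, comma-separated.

P1 → Lambda (d²=31.37)
P2 → Kappa (d²=0.65)
P3 → Lambda (d²=32.21)
P4 → Zeta (d²=7.93)
P5 → Lambda (d²=9.25)
P6 → Lambda (d²=77.60)
P7 → Zeta (d²=6.98)

Lambda, Kappa, Lambda, Zeta, Lambda, Lambda, Zeta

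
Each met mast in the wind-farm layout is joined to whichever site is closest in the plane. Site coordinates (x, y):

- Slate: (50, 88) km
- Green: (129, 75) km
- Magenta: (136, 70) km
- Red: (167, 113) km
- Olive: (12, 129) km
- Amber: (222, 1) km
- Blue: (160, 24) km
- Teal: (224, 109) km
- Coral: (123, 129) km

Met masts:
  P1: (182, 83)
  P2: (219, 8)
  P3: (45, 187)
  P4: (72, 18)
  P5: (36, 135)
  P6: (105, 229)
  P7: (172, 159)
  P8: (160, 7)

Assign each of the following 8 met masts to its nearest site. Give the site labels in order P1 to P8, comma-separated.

Red, Amber, Olive, Slate, Olive, Coral, Red, Blue

P1 → Red (d²=1125.00)
P2 → Amber (d²=58.00)
P3 → Olive (d²=4453.00)
P4 → Slate (d²=5384.00)
P5 → Olive (d²=612.00)
P6 → Coral (d²=10324.00)
P7 → Red (d²=2141.00)
P8 → Blue (d²=289.00)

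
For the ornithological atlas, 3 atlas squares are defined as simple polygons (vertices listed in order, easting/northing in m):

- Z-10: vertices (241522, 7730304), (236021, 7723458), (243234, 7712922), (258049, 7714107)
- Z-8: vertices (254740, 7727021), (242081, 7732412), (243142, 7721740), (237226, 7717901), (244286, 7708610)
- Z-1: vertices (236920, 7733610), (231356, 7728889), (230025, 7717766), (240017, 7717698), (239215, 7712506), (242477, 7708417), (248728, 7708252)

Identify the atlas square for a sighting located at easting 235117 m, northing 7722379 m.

Z-1

Cast a ray rightward from (235117, 7722379). For each polygon, the edges (by vertex number in listed order) whose endpoints lie on opposite sides of northing = 7722379, where each meets that height, and whether that is right or left of the point:
Z-10: 2–3 at easting≈236759.7 (right), 4–1 at easting≈249608.5 (right) → 2 crossings.
Z-8: 2–3 at easting≈243078.5 (right), 5–1 at easting≈252104.2 (right) → 2 crossings.
Z-1: 2–3 at easting≈230577.0 (left), 7–1 at easting≈242149.7 (right) → 1 crossing.
Only Z-1 has an odd count, so the point is inside Z-1.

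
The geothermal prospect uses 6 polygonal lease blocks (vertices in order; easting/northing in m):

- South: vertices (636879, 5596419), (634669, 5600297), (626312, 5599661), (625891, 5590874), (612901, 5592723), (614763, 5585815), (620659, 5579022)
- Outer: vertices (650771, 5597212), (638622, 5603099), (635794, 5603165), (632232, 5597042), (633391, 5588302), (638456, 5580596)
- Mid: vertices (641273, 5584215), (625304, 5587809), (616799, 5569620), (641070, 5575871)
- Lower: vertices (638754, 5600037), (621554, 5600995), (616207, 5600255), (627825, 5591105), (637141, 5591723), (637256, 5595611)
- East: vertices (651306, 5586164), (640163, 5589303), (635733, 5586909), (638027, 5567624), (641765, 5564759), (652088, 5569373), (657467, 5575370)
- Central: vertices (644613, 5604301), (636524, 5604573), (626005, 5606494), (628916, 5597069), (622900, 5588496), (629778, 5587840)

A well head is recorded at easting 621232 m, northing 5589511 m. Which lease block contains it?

South

Cast a ray rightward from (621232, 5589511). For each polygon, the edges (by vertex number in listed order) whose endpoints lie on opposite sides of northing = 5589511, where each meets that height, and whether that is right or left of the point:
South: 5–6 at easting≈613766.8 (left), 7–1 at easting≈630438.4 (right) → 1 crossing.
Outer: 4–5 at easting≈633230.7 (right), 6–1 at easting≈645063.4 (right) → 2 crossings.
Mid: no edge straddles that height → 0 crossings.
Lower: no edge straddles that height → 0 crossings.
East: no edge straddles that height → 0 crossings.
Central: 4–5 at easting≈623612.3 (right), 6–1 at easting≈631283.9 (right) → 2 crossings.
Only South has an odd count, so the point is inside South.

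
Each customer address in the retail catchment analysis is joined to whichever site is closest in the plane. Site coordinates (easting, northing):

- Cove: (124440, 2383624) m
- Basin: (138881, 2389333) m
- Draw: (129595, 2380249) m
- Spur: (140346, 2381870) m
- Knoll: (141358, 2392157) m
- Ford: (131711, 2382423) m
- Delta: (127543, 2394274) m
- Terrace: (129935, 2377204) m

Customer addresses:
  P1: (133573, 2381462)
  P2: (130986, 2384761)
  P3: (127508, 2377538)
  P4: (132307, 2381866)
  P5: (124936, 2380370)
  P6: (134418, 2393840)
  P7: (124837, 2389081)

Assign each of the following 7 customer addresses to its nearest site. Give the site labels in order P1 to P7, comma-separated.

P1 → Ford (d²=4390565.00)
P2 → Ford (d²=5991869.00)
P3 → Terrace (d²=6001885.00)
P4 → Ford (d²=665465.00)
P5 → Cove (d²=10834532.00)
P6 → Basin (d²=40231418.00)
P7 → Cove (d²=29936458.00)

Ford, Ford, Terrace, Ford, Cove, Basin, Cove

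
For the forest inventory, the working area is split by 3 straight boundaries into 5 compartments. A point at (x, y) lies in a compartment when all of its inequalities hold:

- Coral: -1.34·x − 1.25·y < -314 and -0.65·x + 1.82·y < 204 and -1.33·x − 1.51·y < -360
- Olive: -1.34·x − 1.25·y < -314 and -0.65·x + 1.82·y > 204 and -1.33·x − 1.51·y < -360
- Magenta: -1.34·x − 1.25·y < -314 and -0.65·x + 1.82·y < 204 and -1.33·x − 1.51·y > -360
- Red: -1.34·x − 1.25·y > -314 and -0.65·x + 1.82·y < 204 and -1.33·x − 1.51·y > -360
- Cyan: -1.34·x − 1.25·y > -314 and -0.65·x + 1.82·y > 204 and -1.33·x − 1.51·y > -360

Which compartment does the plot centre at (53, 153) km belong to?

Cyan

-1.34·53 − 1.25·153 = -262.270, which is > -314
-0.65·53 + 1.82·153 = 244.010, which is > 204
-1.33·53 − 1.51·153 = -301.520, which is > -360
This sign pattern matches Cyan.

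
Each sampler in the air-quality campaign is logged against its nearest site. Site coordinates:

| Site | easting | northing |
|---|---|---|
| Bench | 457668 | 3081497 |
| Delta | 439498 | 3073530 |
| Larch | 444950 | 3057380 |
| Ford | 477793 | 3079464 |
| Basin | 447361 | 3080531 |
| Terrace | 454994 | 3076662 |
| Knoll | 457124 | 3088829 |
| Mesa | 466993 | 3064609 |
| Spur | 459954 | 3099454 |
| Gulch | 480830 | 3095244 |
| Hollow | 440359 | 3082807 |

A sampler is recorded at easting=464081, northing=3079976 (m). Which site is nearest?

Squared distances to each site:
Bench: 43440010.000; Delta: 645874805.000; Larch: 876574377.000; Ford: 188281088.000; Basin: 279866425.000; Terrace: 93556165.000; Knoll: 126775458.000; Mesa: 244624433.000; Spur: 396424613.000; Gulch: 513640825.000; Hollow: 570747845.000.
Minimum at Bench.

Bench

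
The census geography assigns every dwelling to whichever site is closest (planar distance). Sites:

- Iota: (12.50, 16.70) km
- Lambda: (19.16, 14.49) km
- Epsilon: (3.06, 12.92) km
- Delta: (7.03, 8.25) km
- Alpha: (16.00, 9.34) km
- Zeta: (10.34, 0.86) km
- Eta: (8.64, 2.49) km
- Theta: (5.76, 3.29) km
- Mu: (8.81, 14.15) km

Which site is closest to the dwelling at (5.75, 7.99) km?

Squared distances to each site:
Iota: 121.427; Lambda: 222.078; Epsilon: 31.541; Delta: 1.706; Alpha: 106.885; Zeta: 71.905; Eta: 38.602; Theta: 22.090; Mu: 47.309.
Minimum at Delta.

Delta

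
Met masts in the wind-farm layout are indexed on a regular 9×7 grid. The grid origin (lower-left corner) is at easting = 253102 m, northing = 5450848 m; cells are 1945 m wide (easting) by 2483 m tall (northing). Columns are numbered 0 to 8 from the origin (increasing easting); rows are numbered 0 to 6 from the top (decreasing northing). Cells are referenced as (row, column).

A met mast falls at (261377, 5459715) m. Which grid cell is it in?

(3, 4)

Column index: ⌊(261377 − 253102) / 1945⌋ = ⌊4.254⌋ = 4
Row offset from origin: ⌊(5459715 − 5450848) / 2483⌋ = ⌊3.571⌋ = 3 → row 3 (counted from top)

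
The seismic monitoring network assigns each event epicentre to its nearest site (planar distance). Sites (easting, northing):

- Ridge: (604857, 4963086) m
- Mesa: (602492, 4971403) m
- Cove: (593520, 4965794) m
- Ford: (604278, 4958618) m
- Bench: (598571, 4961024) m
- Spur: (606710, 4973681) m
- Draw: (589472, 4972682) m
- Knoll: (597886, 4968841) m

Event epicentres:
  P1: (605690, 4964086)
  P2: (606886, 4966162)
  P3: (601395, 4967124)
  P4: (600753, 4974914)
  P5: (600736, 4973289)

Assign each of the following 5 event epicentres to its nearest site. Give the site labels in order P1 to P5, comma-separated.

Ridge, Ridge, Knoll, Mesa, Mesa

P1 → Ridge (d²=1693889.00)
P2 → Ridge (d²=13578617.00)
P3 → Knoll (d²=15261170.00)
P4 → Mesa (d²=15351242.00)
P5 → Mesa (d²=6640532.00)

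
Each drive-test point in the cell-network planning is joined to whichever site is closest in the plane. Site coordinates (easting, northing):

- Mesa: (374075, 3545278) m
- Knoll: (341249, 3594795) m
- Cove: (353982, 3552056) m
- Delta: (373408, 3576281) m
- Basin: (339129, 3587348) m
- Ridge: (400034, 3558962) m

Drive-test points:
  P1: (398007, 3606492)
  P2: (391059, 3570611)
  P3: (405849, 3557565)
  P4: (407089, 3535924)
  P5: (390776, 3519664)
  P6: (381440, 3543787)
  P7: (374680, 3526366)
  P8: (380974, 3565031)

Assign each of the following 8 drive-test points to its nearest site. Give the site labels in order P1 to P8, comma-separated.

Delta, Ridge, Ridge, Ridge, Mesa, Mesa, Mesa, Delta

P1 → Delta (d²=1517815322.00)
P2 → Ridge (d²=216249826.00)
P3 → Ridge (d²=35765834.00)
P4 → Ridge (d²=580522469.00)
P5 → Mesa (d²=935000397.00)
P6 → Mesa (d²=56466306.00)
P7 → Mesa (d²=358029769.00)
P8 → Delta (d²=183806856.00)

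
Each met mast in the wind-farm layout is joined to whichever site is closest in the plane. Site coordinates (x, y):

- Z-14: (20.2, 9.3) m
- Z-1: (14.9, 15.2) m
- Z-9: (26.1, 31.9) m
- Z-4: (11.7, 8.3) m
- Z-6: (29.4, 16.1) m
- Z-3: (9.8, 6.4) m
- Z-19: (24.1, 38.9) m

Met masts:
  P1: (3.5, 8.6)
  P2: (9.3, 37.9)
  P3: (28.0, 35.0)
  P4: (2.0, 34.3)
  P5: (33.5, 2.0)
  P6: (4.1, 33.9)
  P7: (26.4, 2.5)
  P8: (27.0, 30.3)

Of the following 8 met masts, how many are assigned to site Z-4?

0

P1 → Z-3
P2 → Z-19
P3 → Z-9
P4 → Z-19
P5 → Z-6
P6 → Z-19
P7 → Z-14
P8 → Z-9
0 of the 8 go to Z-4.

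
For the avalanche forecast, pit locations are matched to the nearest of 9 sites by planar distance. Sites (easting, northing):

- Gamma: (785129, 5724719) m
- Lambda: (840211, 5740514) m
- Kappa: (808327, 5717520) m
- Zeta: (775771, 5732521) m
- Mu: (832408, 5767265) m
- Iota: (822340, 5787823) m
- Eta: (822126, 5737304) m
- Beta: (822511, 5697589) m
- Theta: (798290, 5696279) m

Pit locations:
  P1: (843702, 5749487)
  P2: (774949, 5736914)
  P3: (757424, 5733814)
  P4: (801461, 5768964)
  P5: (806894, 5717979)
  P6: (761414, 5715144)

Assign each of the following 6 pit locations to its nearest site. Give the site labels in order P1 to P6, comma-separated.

Lambda, Zeta, Zeta, Iota, Kappa, Zeta

P1 → Lambda (d²=92701810.00)
P2 → Zeta (d²=19974133.00)
P3 → Zeta (d²=338284258.00)
P4 → Iota (d²=791594522.00)
P5 → Kappa (d²=2264170.00)
P6 → Zeta (d²=508083578.00)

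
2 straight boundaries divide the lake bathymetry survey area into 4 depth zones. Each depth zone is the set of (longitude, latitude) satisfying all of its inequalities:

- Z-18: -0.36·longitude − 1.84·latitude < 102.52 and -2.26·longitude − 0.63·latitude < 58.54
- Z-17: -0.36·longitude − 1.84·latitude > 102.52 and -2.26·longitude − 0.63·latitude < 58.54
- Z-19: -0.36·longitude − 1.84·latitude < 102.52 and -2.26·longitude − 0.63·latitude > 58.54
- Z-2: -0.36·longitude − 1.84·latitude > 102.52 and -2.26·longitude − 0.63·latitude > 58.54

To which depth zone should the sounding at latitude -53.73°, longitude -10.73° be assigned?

Z-17

-0.36·-10.73 − 1.84·-53.73 = 102.726, which is > 102.52
-2.26·-10.73 − 0.63·-53.73 = 58.100, which is < 58.54
This sign pattern matches Z-17.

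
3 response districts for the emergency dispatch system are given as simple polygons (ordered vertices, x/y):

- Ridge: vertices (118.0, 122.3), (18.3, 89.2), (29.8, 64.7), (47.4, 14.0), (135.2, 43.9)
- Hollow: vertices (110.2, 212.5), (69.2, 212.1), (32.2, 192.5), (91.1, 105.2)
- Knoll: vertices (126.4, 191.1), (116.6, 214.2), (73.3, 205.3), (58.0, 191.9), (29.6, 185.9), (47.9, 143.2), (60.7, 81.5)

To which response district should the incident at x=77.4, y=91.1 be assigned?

Cast a ray rightward from (77.4, 91.1). For each polygon, the edges (by vertex number in listed order) whose endpoints lie on opposite sides of y = 91.1, where each meets that height, and whether that is right or left of the point:
Ridge: 1–2 at x≈24.02 (left), 5–1 at x≈124.84 (right) → 1 crossing.
Hollow: no edge straddles that height → 0 crossings.
Knoll: 6–7 at x≈58.71 (left), 7–1 at x≈66.45 (left) → 0 crossings.
Only Ridge has an odd count, so the point is inside Ridge.

Ridge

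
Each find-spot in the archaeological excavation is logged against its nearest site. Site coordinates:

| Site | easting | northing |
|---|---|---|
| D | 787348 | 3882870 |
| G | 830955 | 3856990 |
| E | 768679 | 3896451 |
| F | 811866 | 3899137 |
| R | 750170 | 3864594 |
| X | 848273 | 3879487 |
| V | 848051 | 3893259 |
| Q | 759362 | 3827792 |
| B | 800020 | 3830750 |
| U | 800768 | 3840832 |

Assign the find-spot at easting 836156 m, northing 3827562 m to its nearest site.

Squared distances to each site:
D: 5441195728.000; G: 893057585.000; E: 9298839850.000; F: 5712984725.000; R: 8764961220.000; X: 2843027314.000; V: 4457586834.000; Q: 5897371336.000; B: 1315973840.000; U: 1428403444.000.
Minimum at G.

G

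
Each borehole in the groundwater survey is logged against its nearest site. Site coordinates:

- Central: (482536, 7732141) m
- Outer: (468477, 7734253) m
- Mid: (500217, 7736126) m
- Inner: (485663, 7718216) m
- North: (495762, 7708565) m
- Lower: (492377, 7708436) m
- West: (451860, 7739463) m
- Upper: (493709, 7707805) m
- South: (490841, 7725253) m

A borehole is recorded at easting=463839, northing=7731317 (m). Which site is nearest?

Squared distances to each site:
Central: 350256785.000; Outer: 30131140.000; Mid: 1346485365.000; Inner: 647923177.000; North: 1536731433.000; Lower: 1337957605.000; West: 209853757.000; Upper: 1445031044.000; South: 765880100.000.
Minimum at Outer.

Outer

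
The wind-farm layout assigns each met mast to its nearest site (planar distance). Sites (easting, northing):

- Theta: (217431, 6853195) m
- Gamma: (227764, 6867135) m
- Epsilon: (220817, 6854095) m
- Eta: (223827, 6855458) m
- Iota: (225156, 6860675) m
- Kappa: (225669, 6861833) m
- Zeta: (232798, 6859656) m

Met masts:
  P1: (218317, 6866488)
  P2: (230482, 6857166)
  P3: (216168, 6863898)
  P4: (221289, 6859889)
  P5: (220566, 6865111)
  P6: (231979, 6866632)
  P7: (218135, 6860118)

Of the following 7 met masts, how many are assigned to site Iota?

P1 → Kappa
P2 → Zeta
P3 → Iota
P4 → Iota
P5 → Kappa
P6 → Gamma
P7 → Epsilon
2 of the 7 go to Iota.

2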